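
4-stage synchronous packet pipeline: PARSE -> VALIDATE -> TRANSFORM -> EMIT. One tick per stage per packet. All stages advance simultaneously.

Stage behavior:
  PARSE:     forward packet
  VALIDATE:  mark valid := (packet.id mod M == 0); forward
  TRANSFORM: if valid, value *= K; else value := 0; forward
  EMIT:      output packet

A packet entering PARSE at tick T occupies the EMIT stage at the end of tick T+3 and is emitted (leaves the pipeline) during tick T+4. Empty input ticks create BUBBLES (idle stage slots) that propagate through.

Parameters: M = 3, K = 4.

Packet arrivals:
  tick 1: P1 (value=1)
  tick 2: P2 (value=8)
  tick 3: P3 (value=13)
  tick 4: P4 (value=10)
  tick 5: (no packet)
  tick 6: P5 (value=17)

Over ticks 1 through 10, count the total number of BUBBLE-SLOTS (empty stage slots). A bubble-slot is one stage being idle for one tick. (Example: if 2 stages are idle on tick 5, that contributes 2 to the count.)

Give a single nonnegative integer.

Answer: 20

Derivation:
Tick 1: [PARSE:P1(v=1,ok=F), VALIDATE:-, TRANSFORM:-, EMIT:-] out:-; bubbles=3
Tick 2: [PARSE:P2(v=8,ok=F), VALIDATE:P1(v=1,ok=F), TRANSFORM:-, EMIT:-] out:-; bubbles=2
Tick 3: [PARSE:P3(v=13,ok=F), VALIDATE:P2(v=8,ok=F), TRANSFORM:P1(v=0,ok=F), EMIT:-] out:-; bubbles=1
Tick 4: [PARSE:P4(v=10,ok=F), VALIDATE:P3(v=13,ok=T), TRANSFORM:P2(v=0,ok=F), EMIT:P1(v=0,ok=F)] out:-; bubbles=0
Tick 5: [PARSE:-, VALIDATE:P4(v=10,ok=F), TRANSFORM:P3(v=52,ok=T), EMIT:P2(v=0,ok=F)] out:P1(v=0); bubbles=1
Tick 6: [PARSE:P5(v=17,ok=F), VALIDATE:-, TRANSFORM:P4(v=0,ok=F), EMIT:P3(v=52,ok=T)] out:P2(v=0); bubbles=1
Tick 7: [PARSE:-, VALIDATE:P5(v=17,ok=F), TRANSFORM:-, EMIT:P4(v=0,ok=F)] out:P3(v=52); bubbles=2
Tick 8: [PARSE:-, VALIDATE:-, TRANSFORM:P5(v=0,ok=F), EMIT:-] out:P4(v=0); bubbles=3
Tick 9: [PARSE:-, VALIDATE:-, TRANSFORM:-, EMIT:P5(v=0,ok=F)] out:-; bubbles=3
Tick 10: [PARSE:-, VALIDATE:-, TRANSFORM:-, EMIT:-] out:P5(v=0); bubbles=4
Total bubble-slots: 20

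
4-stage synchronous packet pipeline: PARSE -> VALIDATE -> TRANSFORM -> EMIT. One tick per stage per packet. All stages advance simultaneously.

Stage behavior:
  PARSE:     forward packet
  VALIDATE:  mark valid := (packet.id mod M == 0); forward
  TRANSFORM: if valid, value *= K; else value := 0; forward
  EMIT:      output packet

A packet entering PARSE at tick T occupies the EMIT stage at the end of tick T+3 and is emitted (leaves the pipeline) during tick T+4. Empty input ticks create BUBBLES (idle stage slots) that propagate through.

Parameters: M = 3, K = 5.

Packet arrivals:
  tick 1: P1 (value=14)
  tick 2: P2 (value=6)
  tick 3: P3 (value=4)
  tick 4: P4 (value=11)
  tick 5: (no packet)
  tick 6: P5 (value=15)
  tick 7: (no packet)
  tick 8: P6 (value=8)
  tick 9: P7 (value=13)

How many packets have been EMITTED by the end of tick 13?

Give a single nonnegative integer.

Answer: 7

Derivation:
Tick 1: [PARSE:P1(v=14,ok=F), VALIDATE:-, TRANSFORM:-, EMIT:-] out:-; in:P1
Tick 2: [PARSE:P2(v=6,ok=F), VALIDATE:P1(v=14,ok=F), TRANSFORM:-, EMIT:-] out:-; in:P2
Tick 3: [PARSE:P3(v=4,ok=F), VALIDATE:P2(v=6,ok=F), TRANSFORM:P1(v=0,ok=F), EMIT:-] out:-; in:P3
Tick 4: [PARSE:P4(v=11,ok=F), VALIDATE:P3(v=4,ok=T), TRANSFORM:P2(v=0,ok=F), EMIT:P1(v=0,ok=F)] out:-; in:P4
Tick 5: [PARSE:-, VALIDATE:P4(v=11,ok=F), TRANSFORM:P3(v=20,ok=T), EMIT:P2(v=0,ok=F)] out:P1(v=0); in:-
Tick 6: [PARSE:P5(v=15,ok=F), VALIDATE:-, TRANSFORM:P4(v=0,ok=F), EMIT:P3(v=20,ok=T)] out:P2(v=0); in:P5
Tick 7: [PARSE:-, VALIDATE:P5(v=15,ok=F), TRANSFORM:-, EMIT:P4(v=0,ok=F)] out:P3(v=20); in:-
Tick 8: [PARSE:P6(v=8,ok=F), VALIDATE:-, TRANSFORM:P5(v=0,ok=F), EMIT:-] out:P4(v=0); in:P6
Tick 9: [PARSE:P7(v=13,ok=F), VALIDATE:P6(v=8,ok=T), TRANSFORM:-, EMIT:P5(v=0,ok=F)] out:-; in:P7
Tick 10: [PARSE:-, VALIDATE:P7(v=13,ok=F), TRANSFORM:P6(v=40,ok=T), EMIT:-] out:P5(v=0); in:-
Tick 11: [PARSE:-, VALIDATE:-, TRANSFORM:P7(v=0,ok=F), EMIT:P6(v=40,ok=T)] out:-; in:-
Tick 12: [PARSE:-, VALIDATE:-, TRANSFORM:-, EMIT:P7(v=0,ok=F)] out:P6(v=40); in:-
Tick 13: [PARSE:-, VALIDATE:-, TRANSFORM:-, EMIT:-] out:P7(v=0); in:-
Emitted by tick 13: ['P1', 'P2', 'P3', 'P4', 'P5', 'P6', 'P7']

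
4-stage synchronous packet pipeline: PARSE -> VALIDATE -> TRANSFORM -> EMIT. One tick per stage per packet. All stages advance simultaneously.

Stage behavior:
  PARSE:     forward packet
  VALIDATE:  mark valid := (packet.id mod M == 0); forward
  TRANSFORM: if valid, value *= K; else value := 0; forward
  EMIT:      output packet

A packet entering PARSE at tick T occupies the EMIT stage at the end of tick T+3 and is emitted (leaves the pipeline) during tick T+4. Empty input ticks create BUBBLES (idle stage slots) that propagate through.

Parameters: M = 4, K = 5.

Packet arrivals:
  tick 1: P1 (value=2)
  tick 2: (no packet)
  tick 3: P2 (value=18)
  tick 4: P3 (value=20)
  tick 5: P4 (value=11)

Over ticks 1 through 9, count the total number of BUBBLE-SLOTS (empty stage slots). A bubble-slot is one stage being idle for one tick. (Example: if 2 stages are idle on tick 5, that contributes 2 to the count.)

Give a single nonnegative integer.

Tick 1: [PARSE:P1(v=2,ok=F), VALIDATE:-, TRANSFORM:-, EMIT:-] out:-; bubbles=3
Tick 2: [PARSE:-, VALIDATE:P1(v=2,ok=F), TRANSFORM:-, EMIT:-] out:-; bubbles=3
Tick 3: [PARSE:P2(v=18,ok=F), VALIDATE:-, TRANSFORM:P1(v=0,ok=F), EMIT:-] out:-; bubbles=2
Tick 4: [PARSE:P3(v=20,ok=F), VALIDATE:P2(v=18,ok=F), TRANSFORM:-, EMIT:P1(v=0,ok=F)] out:-; bubbles=1
Tick 5: [PARSE:P4(v=11,ok=F), VALIDATE:P3(v=20,ok=F), TRANSFORM:P2(v=0,ok=F), EMIT:-] out:P1(v=0); bubbles=1
Tick 6: [PARSE:-, VALIDATE:P4(v=11,ok=T), TRANSFORM:P3(v=0,ok=F), EMIT:P2(v=0,ok=F)] out:-; bubbles=1
Tick 7: [PARSE:-, VALIDATE:-, TRANSFORM:P4(v=55,ok=T), EMIT:P3(v=0,ok=F)] out:P2(v=0); bubbles=2
Tick 8: [PARSE:-, VALIDATE:-, TRANSFORM:-, EMIT:P4(v=55,ok=T)] out:P3(v=0); bubbles=3
Tick 9: [PARSE:-, VALIDATE:-, TRANSFORM:-, EMIT:-] out:P4(v=55); bubbles=4
Total bubble-slots: 20

Answer: 20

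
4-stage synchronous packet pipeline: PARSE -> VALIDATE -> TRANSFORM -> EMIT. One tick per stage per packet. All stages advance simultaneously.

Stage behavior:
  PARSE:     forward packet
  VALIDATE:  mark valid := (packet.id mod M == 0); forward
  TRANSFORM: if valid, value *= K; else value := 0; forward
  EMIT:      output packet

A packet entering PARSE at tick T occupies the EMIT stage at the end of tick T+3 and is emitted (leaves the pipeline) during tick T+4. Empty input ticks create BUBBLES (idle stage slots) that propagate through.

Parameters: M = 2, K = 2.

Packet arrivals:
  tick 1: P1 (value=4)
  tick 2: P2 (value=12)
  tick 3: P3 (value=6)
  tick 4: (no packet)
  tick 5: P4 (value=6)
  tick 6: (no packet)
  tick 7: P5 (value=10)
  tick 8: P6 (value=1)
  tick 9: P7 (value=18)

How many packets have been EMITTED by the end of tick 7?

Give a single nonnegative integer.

Tick 1: [PARSE:P1(v=4,ok=F), VALIDATE:-, TRANSFORM:-, EMIT:-] out:-; in:P1
Tick 2: [PARSE:P2(v=12,ok=F), VALIDATE:P1(v=4,ok=F), TRANSFORM:-, EMIT:-] out:-; in:P2
Tick 3: [PARSE:P3(v=6,ok=F), VALIDATE:P2(v=12,ok=T), TRANSFORM:P1(v=0,ok=F), EMIT:-] out:-; in:P3
Tick 4: [PARSE:-, VALIDATE:P3(v=6,ok=F), TRANSFORM:P2(v=24,ok=T), EMIT:P1(v=0,ok=F)] out:-; in:-
Tick 5: [PARSE:P4(v=6,ok=F), VALIDATE:-, TRANSFORM:P3(v=0,ok=F), EMIT:P2(v=24,ok=T)] out:P1(v=0); in:P4
Tick 6: [PARSE:-, VALIDATE:P4(v=6,ok=T), TRANSFORM:-, EMIT:P3(v=0,ok=F)] out:P2(v=24); in:-
Tick 7: [PARSE:P5(v=10,ok=F), VALIDATE:-, TRANSFORM:P4(v=12,ok=T), EMIT:-] out:P3(v=0); in:P5
Emitted by tick 7: ['P1', 'P2', 'P3']

Answer: 3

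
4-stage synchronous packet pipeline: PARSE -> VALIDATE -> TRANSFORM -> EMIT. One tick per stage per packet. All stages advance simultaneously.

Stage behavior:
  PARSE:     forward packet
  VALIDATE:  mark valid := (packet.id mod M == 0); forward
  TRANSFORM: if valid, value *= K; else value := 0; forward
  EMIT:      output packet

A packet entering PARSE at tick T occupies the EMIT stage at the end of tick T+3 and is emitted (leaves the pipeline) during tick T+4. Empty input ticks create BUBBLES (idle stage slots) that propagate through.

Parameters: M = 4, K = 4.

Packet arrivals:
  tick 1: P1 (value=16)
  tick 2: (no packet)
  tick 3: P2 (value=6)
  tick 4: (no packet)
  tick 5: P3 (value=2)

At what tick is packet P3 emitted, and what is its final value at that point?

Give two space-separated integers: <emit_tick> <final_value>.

Answer: 9 0

Derivation:
Tick 1: [PARSE:P1(v=16,ok=F), VALIDATE:-, TRANSFORM:-, EMIT:-] out:-; in:P1
Tick 2: [PARSE:-, VALIDATE:P1(v=16,ok=F), TRANSFORM:-, EMIT:-] out:-; in:-
Tick 3: [PARSE:P2(v=6,ok=F), VALIDATE:-, TRANSFORM:P1(v=0,ok=F), EMIT:-] out:-; in:P2
Tick 4: [PARSE:-, VALIDATE:P2(v=6,ok=F), TRANSFORM:-, EMIT:P1(v=0,ok=F)] out:-; in:-
Tick 5: [PARSE:P3(v=2,ok=F), VALIDATE:-, TRANSFORM:P2(v=0,ok=F), EMIT:-] out:P1(v=0); in:P3
Tick 6: [PARSE:-, VALIDATE:P3(v=2,ok=F), TRANSFORM:-, EMIT:P2(v=0,ok=F)] out:-; in:-
Tick 7: [PARSE:-, VALIDATE:-, TRANSFORM:P3(v=0,ok=F), EMIT:-] out:P2(v=0); in:-
Tick 8: [PARSE:-, VALIDATE:-, TRANSFORM:-, EMIT:P3(v=0,ok=F)] out:-; in:-
Tick 9: [PARSE:-, VALIDATE:-, TRANSFORM:-, EMIT:-] out:P3(v=0); in:-
P3: arrives tick 5, valid=False (id=3, id%4=3), emit tick 9, final value 0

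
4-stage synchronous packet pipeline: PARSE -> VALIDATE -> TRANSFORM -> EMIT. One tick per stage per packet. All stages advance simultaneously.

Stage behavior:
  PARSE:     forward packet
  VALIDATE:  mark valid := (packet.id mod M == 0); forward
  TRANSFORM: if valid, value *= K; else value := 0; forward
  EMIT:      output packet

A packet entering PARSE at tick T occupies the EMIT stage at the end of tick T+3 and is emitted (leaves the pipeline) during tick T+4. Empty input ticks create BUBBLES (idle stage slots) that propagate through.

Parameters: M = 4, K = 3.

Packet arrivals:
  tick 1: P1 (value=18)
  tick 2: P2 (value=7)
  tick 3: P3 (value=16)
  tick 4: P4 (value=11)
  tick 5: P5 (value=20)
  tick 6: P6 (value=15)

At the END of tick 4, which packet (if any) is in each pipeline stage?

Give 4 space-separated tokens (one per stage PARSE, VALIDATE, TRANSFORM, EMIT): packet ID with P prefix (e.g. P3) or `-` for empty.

Answer: P4 P3 P2 P1

Derivation:
Tick 1: [PARSE:P1(v=18,ok=F), VALIDATE:-, TRANSFORM:-, EMIT:-] out:-; in:P1
Tick 2: [PARSE:P2(v=7,ok=F), VALIDATE:P1(v=18,ok=F), TRANSFORM:-, EMIT:-] out:-; in:P2
Tick 3: [PARSE:P3(v=16,ok=F), VALIDATE:P2(v=7,ok=F), TRANSFORM:P1(v=0,ok=F), EMIT:-] out:-; in:P3
Tick 4: [PARSE:P4(v=11,ok=F), VALIDATE:P3(v=16,ok=F), TRANSFORM:P2(v=0,ok=F), EMIT:P1(v=0,ok=F)] out:-; in:P4
At end of tick 4: ['P4', 'P3', 'P2', 'P1']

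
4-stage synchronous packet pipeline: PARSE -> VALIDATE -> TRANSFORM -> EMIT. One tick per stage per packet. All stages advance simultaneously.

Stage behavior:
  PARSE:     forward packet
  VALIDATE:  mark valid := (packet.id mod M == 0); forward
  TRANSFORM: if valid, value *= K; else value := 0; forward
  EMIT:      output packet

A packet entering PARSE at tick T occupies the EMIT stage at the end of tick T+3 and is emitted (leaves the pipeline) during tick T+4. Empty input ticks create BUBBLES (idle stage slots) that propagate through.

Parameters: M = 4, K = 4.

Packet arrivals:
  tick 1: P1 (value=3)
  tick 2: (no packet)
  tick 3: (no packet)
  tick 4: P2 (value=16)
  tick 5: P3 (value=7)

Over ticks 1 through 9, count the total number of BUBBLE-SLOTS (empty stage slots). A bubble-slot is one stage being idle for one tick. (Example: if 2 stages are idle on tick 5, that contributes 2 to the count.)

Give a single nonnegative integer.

Tick 1: [PARSE:P1(v=3,ok=F), VALIDATE:-, TRANSFORM:-, EMIT:-] out:-; bubbles=3
Tick 2: [PARSE:-, VALIDATE:P1(v=3,ok=F), TRANSFORM:-, EMIT:-] out:-; bubbles=3
Tick 3: [PARSE:-, VALIDATE:-, TRANSFORM:P1(v=0,ok=F), EMIT:-] out:-; bubbles=3
Tick 4: [PARSE:P2(v=16,ok=F), VALIDATE:-, TRANSFORM:-, EMIT:P1(v=0,ok=F)] out:-; bubbles=2
Tick 5: [PARSE:P3(v=7,ok=F), VALIDATE:P2(v=16,ok=F), TRANSFORM:-, EMIT:-] out:P1(v=0); bubbles=2
Tick 6: [PARSE:-, VALIDATE:P3(v=7,ok=F), TRANSFORM:P2(v=0,ok=F), EMIT:-] out:-; bubbles=2
Tick 7: [PARSE:-, VALIDATE:-, TRANSFORM:P3(v=0,ok=F), EMIT:P2(v=0,ok=F)] out:-; bubbles=2
Tick 8: [PARSE:-, VALIDATE:-, TRANSFORM:-, EMIT:P3(v=0,ok=F)] out:P2(v=0); bubbles=3
Tick 9: [PARSE:-, VALIDATE:-, TRANSFORM:-, EMIT:-] out:P3(v=0); bubbles=4
Total bubble-slots: 24

Answer: 24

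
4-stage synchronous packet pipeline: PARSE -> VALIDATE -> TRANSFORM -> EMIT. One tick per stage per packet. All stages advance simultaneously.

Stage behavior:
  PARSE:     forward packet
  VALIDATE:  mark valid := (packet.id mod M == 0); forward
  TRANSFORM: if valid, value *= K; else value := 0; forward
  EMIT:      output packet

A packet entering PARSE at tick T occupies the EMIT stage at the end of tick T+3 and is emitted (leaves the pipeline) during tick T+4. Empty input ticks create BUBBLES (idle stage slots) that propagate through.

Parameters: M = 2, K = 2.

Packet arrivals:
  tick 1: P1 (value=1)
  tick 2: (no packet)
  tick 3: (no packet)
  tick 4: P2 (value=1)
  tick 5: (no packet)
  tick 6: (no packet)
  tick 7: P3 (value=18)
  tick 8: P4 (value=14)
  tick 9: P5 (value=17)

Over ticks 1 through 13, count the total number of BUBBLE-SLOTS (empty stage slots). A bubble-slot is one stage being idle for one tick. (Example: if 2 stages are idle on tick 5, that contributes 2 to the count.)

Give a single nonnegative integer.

Tick 1: [PARSE:P1(v=1,ok=F), VALIDATE:-, TRANSFORM:-, EMIT:-] out:-; bubbles=3
Tick 2: [PARSE:-, VALIDATE:P1(v=1,ok=F), TRANSFORM:-, EMIT:-] out:-; bubbles=3
Tick 3: [PARSE:-, VALIDATE:-, TRANSFORM:P1(v=0,ok=F), EMIT:-] out:-; bubbles=3
Tick 4: [PARSE:P2(v=1,ok=F), VALIDATE:-, TRANSFORM:-, EMIT:P1(v=0,ok=F)] out:-; bubbles=2
Tick 5: [PARSE:-, VALIDATE:P2(v=1,ok=T), TRANSFORM:-, EMIT:-] out:P1(v=0); bubbles=3
Tick 6: [PARSE:-, VALIDATE:-, TRANSFORM:P2(v=2,ok=T), EMIT:-] out:-; bubbles=3
Tick 7: [PARSE:P3(v=18,ok=F), VALIDATE:-, TRANSFORM:-, EMIT:P2(v=2,ok=T)] out:-; bubbles=2
Tick 8: [PARSE:P4(v=14,ok=F), VALIDATE:P3(v=18,ok=F), TRANSFORM:-, EMIT:-] out:P2(v=2); bubbles=2
Tick 9: [PARSE:P5(v=17,ok=F), VALIDATE:P4(v=14,ok=T), TRANSFORM:P3(v=0,ok=F), EMIT:-] out:-; bubbles=1
Tick 10: [PARSE:-, VALIDATE:P5(v=17,ok=F), TRANSFORM:P4(v=28,ok=T), EMIT:P3(v=0,ok=F)] out:-; bubbles=1
Tick 11: [PARSE:-, VALIDATE:-, TRANSFORM:P5(v=0,ok=F), EMIT:P4(v=28,ok=T)] out:P3(v=0); bubbles=2
Tick 12: [PARSE:-, VALIDATE:-, TRANSFORM:-, EMIT:P5(v=0,ok=F)] out:P4(v=28); bubbles=3
Tick 13: [PARSE:-, VALIDATE:-, TRANSFORM:-, EMIT:-] out:P5(v=0); bubbles=4
Total bubble-slots: 32

Answer: 32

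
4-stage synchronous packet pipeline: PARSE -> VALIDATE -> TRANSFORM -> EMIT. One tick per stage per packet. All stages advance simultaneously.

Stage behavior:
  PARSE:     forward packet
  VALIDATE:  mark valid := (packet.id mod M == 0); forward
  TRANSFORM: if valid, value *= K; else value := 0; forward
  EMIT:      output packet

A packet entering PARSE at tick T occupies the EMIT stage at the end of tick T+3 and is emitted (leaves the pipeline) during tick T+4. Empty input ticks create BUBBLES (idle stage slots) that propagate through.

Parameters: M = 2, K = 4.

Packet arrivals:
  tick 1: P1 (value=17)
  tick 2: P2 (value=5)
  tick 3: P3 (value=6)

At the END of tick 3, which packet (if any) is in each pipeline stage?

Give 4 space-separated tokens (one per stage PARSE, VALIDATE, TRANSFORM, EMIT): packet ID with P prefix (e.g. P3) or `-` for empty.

Answer: P3 P2 P1 -

Derivation:
Tick 1: [PARSE:P1(v=17,ok=F), VALIDATE:-, TRANSFORM:-, EMIT:-] out:-; in:P1
Tick 2: [PARSE:P2(v=5,ok=F), VALIDATE:P1(v=17,ok=F), TRANSFORM:-, EMIT:-] out:-; in:P2
Tick 3: [PARSE:P3(v=6,ok=F), VALIDATE:P2(v=5,ok=T), TRANSFORM:P1(v=0,ok=F), EMIT:-] out:-; in:P3
At end of tick 3: ['P3', 'P2', 'P1', '-']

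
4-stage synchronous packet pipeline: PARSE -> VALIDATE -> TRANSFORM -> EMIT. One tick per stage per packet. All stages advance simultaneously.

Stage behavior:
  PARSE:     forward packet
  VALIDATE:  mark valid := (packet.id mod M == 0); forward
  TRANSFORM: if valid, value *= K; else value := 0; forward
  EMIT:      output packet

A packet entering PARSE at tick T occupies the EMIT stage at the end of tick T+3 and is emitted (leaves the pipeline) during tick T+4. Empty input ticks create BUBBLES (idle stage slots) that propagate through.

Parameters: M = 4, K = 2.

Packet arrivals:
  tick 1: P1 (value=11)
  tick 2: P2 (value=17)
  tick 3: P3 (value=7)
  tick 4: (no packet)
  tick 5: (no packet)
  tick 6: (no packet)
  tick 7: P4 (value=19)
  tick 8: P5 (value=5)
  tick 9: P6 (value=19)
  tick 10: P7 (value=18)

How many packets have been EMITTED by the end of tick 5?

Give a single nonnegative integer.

Tick 1: [PARSE:P1(v=11,ok=F), VALIDATE:-, TRANSFORM:-, EMIT:-] out:-; in:P1
Tick 2: [PARSE:P2(v=17,ok=F), VALIDATE:P1(v=11,ok=F), TRANSFORM:-, EMIT:-] out:-; in:P2
Tick 3: [PARSE:P3(v=7,ok=F), VALIDATE:P2(v=17,ok=F), TRANSFORM:P1(v=0,ok=F), EMIT:-] out:-; in:P3
Tick 4: [PARSE:-, VALIDATE:P3(v=7,ok=F), TRANSFORM:P2(v=0,ok=F), EMIT:P1(v=0,ok=F)] out:-; in:-
Tick 5: [PARSE:-, VALIDATE:-, TRANSFORM:P3(v=0,ok=F), EMIT:P2(v=0,ok=F)] out:P1(v=0); in:-
Emitted by tick 5: ['P1']

Answer: 1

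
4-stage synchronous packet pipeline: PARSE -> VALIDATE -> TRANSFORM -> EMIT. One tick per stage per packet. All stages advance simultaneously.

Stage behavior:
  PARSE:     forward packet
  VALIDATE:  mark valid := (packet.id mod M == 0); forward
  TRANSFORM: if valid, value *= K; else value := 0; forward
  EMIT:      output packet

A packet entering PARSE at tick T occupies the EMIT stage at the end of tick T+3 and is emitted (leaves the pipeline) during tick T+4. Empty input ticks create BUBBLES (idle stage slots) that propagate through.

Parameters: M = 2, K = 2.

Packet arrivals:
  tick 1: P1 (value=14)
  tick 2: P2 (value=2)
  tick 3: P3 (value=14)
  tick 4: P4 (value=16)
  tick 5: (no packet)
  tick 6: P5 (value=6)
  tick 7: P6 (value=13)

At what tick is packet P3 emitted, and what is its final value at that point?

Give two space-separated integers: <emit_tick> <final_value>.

Answer: 7 0

Derivation:
Tick 1: [PARSE:P1(v=14,ok=F), VALIDATE:-, TRANSFORM:-, EMIT:-] out:-; in:P1
Tick 2: [PARSE:P2(v=2,ok=F), VALIDATE:P1(v=14,ok=F), TRANSFORM:-, EMIT:-] out:-; in:P2
Tick 3: [PARSE:P3(v=14,ok=F), VALIDATE:P2(v=2,ok=T), TRANSFORM:P1(v=0,ok=F), EMIT:-] out:-; in:P3
Tick 4: [PARSE:P4(v=16,ok=F), VALIDATE:P3(v=14,ok=F), TRANSFORM:P2(v=4,ok=T), EMIT:P1(v=0,ok=F)] out:-; in:P4
Tick 5: [PARSE:-, VALIDATE:P4(v=16,ok=T), TRANSFORM:P3(v=0,ok=F), EMIT:P2(v=4,ok=T)] out:P1(v=0); in:-
Tick 6: [PARSE:P5(v=6,ok=F), VALIDATE:-, TRANSFORM:P4(v=32,ok=T), EMIT:P3(v=0,ok=F)] out:P2(v=4); in:P5
Tick 7: [PARSE:P6(v=13,ok=F), VALIDATE:P5(v=6,ok=F), TRANSFORM:-, EMIT:P4(v=32,ok=T)] out:P3(v=0); in:P6
Tick 8: [PARSE:-, VALIDATE:P6(v=13,ok=T), TRANSFORM:P5(v=0,ok=F), EMIT:-] out:P4(v=32); in:-
Tick 9: [PARSE:-, VALIDATE:-, TRANSFORM:P6(v=26,ok=T), EMIT:P5(v=0,ok=F)] out:-; in:-
Tick 10: [PARSE:-, VALIDATE:-, TRANSFORM:-, EMIT:P6(v=26,ok=T)] out:P5(v=0); in:-
Tick 11: [PARSE:-, VALIDATE:-, TRANSFORM:-, EMIT:-] out:P6(v=26); in:-
P3: arrives tick 3, valid=False (id=3, id%2=1), emit tick 7, final value 0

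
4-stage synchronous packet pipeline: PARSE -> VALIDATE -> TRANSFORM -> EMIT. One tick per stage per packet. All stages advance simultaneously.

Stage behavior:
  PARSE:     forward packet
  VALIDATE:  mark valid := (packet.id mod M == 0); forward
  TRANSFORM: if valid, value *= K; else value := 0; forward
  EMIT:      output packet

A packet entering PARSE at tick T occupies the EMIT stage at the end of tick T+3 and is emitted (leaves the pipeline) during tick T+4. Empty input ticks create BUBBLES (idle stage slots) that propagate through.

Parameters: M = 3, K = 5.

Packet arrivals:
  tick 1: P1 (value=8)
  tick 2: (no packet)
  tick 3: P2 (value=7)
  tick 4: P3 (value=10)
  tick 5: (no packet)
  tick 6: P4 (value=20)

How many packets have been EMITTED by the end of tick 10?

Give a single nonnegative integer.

Tick 1: [PARSE:P1(v=8,ok=F), VALIDATE:-, TRANSFORM:-, EMIT:-] out:-; in:P1
Tick 2: [PARSE:-, VALIDATE:P1(v=8,ok=F), TRANSFORM:-, EMIT:-] out:-; in:-
Tick 3: [PARSE:P2(v=7,ok=F), VALIDATE:-, TRANSFORM:P1(v=0,ok=F), EMIT:-] out:-; in:P2
Tick 4: [PARSE:P3(v=10,ok=F), VALIDATE:P2(v=7,ok=F), TRANSFORM:-, EMIT:P1(v=0,ok=F)] out:-; in:P3
Tick 5: [PARSE:-, VALIDATE:P3(v=10,ok=T), TRANSFORM:P2(v=0,ok=F), EMIT:-] out:P1(v=0); in:-
Tick 6: [PARSE:P4(v=20,ok=F), VALIDATE:-, TRANSFORM:P3(v=50,ok=T), EMIT:P2(v=0,ok=F)] out:-; in:P4
Tick 7: [PARSE:-, VALIDATE:P4(v=20,ok=F), TRANSFORM:-, EMIT:P3(v=50,ok=T)] out:P2(v=0); in:-
Tick 8: [PARSE:-, VALIDATE:-, TRANSFORM:P4(v=0,ok=F), EMIT:-] out:P3(v=50); in:-
Tick 9: [PARSE:-, VALIDATE:-, TRANSFORM:-, EMIT:P4(v=0,ok=F)] out:-; in:-
Tick 10: [PARSE:-, VALIDATE:-, TRANSFORM:-, EMIT:-] out:P4(v=0); in:-
Emitted by tick 10: ['P1', 'P2', 'P3', 'P4']

Answer: 4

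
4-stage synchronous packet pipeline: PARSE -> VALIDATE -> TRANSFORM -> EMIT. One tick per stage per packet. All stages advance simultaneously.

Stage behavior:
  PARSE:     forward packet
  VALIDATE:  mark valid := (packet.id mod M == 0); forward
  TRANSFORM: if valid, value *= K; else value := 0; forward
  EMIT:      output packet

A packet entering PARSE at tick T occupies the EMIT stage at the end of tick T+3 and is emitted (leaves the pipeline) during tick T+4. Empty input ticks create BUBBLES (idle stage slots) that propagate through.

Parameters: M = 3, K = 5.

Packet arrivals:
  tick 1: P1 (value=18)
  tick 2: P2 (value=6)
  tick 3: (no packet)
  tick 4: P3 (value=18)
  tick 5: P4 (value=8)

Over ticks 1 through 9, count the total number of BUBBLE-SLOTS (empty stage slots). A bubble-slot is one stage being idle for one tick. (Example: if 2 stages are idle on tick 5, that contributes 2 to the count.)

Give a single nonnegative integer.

Answer: 20

Derivation:
Tick 1: [PARSE:P1(v=18,ok=F), VALIDATE:-, TRANSFORM:-, EMIT:-] out:-; bubbles=3
Tick 2: [PARSE:P2(v=6,ok=F), VALIDATE:P1(v=18,ok=F), TRANSFORM:-, EMIT:-] out:-; bubbles=2
Tick 3: [PARSE:-, VALIDATE:P2(v=6,ok=F), TRANSFORM:P1(v=0,ok=F), EMIT:-] out:-; bubbles=2
Tick 4: [PARSE:P3(v=18,ok=F), VALIDATE:-, TRANSFORM:P2(v=0,ok=F), EMIT:P1(v=0,ok=F)] out:-; bubbles=1
Tick 5: [PARSE:P4(v=8,ok=F), VALIDATE:P3(v=18,ok=T), TRANSFORM:-, EMIT:P2(v=0,ok=F)] out:P1(v=0); bubbles=1
Tick 6: [PARSE:-, VALIDATE:P4(v=8,ok=F), TRANSFORM:P3(v=90,ok=T), EMIT:-] out:P2(v=0); bubbles=2
Tick 7: [PARSE:-, VALIDATE:-, TRANSFORM:P4(v=0,ok=F), EMIT:P3(v=90,ok=T)] out:-; bubbles=2
Tick 8: [PARSE:-, VALIDATE:-, TRANSFORM:-, EMIT:P4(v=0,ok=F)] out:P3(v=90); bubbles=3
Tick 9: [PARSE:-, VALIDATE:-, TRANSFORM:-, EMIT:-] out:P4(v=0); bubbles=4
Total bubble-slots: 20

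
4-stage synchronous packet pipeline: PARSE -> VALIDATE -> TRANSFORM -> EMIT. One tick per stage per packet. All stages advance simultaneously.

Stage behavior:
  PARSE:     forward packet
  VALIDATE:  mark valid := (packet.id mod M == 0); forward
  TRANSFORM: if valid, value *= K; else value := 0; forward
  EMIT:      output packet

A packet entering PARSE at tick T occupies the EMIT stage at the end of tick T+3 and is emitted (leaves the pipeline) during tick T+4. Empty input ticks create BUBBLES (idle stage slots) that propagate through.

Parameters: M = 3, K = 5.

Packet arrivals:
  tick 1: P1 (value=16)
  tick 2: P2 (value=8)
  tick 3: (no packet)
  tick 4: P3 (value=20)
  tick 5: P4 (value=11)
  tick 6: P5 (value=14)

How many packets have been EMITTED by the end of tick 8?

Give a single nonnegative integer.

Tick 1: [PARSE:P1(v=16,ok=F), VALIDATE:-, TRANSFORM:-, EMIT:-] out:-; in:P1
Tick 2: [PARSE:P2(v=8,ok=F), VALIDATE:P1(v=16,ok=F), TRANSFORM:-, EMIT:-] out:-; in:P2
Tick 3: [PARSE:-, VALIDATE:P2(v=8,ok=F), TRANSFORM:P1(v=0,ok=F), EMIT:-] out:-; in:-
Tick 4: [PARSE:P3(v=20,ok=F), VALIDATE:-, TRANSFORM:P2(v=0,ok=F), EMIT:P1(v=0,ok=F)] out:-; in:P3
Tick 5: [PARSE:P4(v=11,ok=F), VALIDATE:P3(v=20,ok=T), TRANSFORM:-, EMIT:P2(v=0,ok=F)] out:P1(v=0); in:P4
Tick 6: [PARSE:P5(v=14,ok=F), VALIDATE:P4(v=11,ok=F), TRANSFORM:P3(v=100,ok=T), EMIT:-] out:P2(v=0); in:P5
Tick 7: [PARSE:-, VALIDATE:P5(v=14,ok=F), TRANSFORM:P4(v=0,ok=F), EMIT:P3(v=100,ok=T)] out:-; in:-
Tick 8: [PARSE:-, VALIDATE:-, TRANSFORM:P5(v=0,ok=F), EMIT:P4(v=0,ok=F)] out:P3(v=100); in:-
Emitted by tick 8: ['P1', 'P2', 'P3']

Answer: 3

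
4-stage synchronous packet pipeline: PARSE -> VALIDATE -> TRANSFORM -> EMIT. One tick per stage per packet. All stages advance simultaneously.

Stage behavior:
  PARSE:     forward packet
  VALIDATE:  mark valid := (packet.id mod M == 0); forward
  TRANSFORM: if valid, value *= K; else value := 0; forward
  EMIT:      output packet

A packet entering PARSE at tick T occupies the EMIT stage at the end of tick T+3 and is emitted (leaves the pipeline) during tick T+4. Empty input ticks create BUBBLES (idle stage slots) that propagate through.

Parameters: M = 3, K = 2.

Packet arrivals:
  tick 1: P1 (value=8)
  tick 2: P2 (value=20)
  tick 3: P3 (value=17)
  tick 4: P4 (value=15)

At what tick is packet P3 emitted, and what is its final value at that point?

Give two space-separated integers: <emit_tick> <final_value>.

Tick 1: [PARSE:P1(v=8,ok=F), VALIDATE:-, TRANSFORM:-, EMIT:-] out:-; in:P1
Tick 2: [PARSE:P2(v=20,ok=F), VALIDATE:P1(v=8,ok=F), TRANSFORM:-, EMIT:-] out:-; in:P2
Tick 3: [PARSE:P3(v=17,ok=F), VALIDATE:P2(v=20,ok=F), TRANSFORM:P1(v=0,ok=F), EMIT:-] out:-; in:P3
Tick 4: [PARSE:P4(v=15,ok=F), VALIDATE:P3(v=17,ok=T), TRANSFORM:P2(v=0,ok=F), EMIT:P1(v=0,ok=F)] out:-; in:P4
Tick 5: [PARSE:-, VALIDATE:P4(v=15,ok=F), TRANSFORM:P3(v=34,ok=T), EMIT:P2(v=0,ok=F)] out:P1(v=0); in:-
Tick 6: [PARSE:-, VALIDATE:-, TRANSFORM:P4(v=0,ok=F), EMIT:P3(v=34,ok=T)] out:P2(v=0); in:-
Tick 7: [PARSE:-, VALIDATE:-, TRANSFORM:-, EMIT:P4(v=0,ok=F)] out:P3(v=34); in:-
Tick 8: [PARSE:-, VALIDATE:-, TRANSFORM:-, EMIT:-] out:P4(v=0); in:-
P3: arrives tick 3, valid=True (id=3, id%3=0), emit tick 7, final value 34

Answer: 7 34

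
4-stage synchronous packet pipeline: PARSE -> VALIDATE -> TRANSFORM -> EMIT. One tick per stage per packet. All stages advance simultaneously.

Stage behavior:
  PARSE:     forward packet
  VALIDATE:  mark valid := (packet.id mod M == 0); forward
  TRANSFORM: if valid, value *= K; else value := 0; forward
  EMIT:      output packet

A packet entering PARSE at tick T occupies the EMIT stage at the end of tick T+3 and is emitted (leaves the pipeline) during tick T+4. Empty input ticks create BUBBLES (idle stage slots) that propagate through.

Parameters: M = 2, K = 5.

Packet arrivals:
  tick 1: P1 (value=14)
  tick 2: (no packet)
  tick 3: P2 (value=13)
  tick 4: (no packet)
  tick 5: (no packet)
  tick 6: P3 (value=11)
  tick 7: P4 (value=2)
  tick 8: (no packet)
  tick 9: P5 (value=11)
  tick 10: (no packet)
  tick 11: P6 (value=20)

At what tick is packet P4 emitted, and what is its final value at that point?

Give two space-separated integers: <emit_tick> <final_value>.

Tick 1: [PARSE:P1(v=14,ok=F), VALIDATE:-, TRANSFORM:-, EMIT:-] out:-; in:P1
Tick 2: [PARSE:-, VALIDATE:P1(v=14,ok=F), TRANSFORM:-, EMIT:-] out:-; in:-
Tick 3: [PARSE:P2(v=13,ok=F), VALIDATE:-, TRANSFORM:P1(v=0,ok=F), EMIT:-] out:-; in:P2
Tick 4: [PARSE:-, VALIDATE:P2(v=13,ok=T), TRANSFORM:-, EMIT:P1(v=0,ok=F)] out:-; in:-
Tick 5: [PARSE:-, VALIDATE:-, TRANSFORM:P2(v=65,ok=T), EMIT:-] out:P1(v=0); in:-
Tick 6: [PARSE:P3(v=11,ok=F), VALIDATE:-, TRANSFORM:-, EMIT:P2(v=65,ok=T)] out:-; in:P3
Tick 7: [PARSE:P4(v=2,ok=F), VALIDATE:P3(v=11,ok=F), TRANSFORM:-, EMIT:-] out:P2(v=65); in:P4
Tick 8: [PARSE:-, VALIDATE:P4(v=2,ok=T), TRANSFORM:P3(v=0,ok=F), EMIT:-] out:-; in:-
Tick 9: [PARSE:P5(v=11,ok=F), VALIDATE:-, TRANSFORM:P4(v=10,ok=T), EMIT:P3(v=0,ok=F)] out:-; in:P5
Tick 10: [PARSE:-, VALIDATE:P5(v=11,ok=F), TRANSFORM:-, EMIT:P4(v=10,ok=T)] out:P3(v=0); in:-
Tick 11: [PARSE:P6(v=20,ok=F), VALIDATE:-, TRANSFORM:P5(v=0,ok=F), EMIT:-] out:P4(v=10); in:P6
Tick 12: [PARSE:-, VALIDATE:P6(v=20,ok=T), TRANSFORM:-, EMIT:P5(v=0,ok=F)] out:-; in:-
Tick 13: [PARSE:-, VALIDATE:-, TRANSFORM:P6(v=100,ok=T), EMIT:-] out:P5(v=0); in:-
Tick 14: [PARSE:-, VALIDATE:-, TRANSFORM:-, EMIT:P6(v=100,ok=T)] out:-; in:-
Tick 15: [PARSE:-, VALIDATE:-, TRANSFORM:-, EMIT:-] out:P6(v=100); in:-
P4: arrives tick 7, valid=True (id=4, id%2=0), emit tick 11, final value 10

Answer: 11 10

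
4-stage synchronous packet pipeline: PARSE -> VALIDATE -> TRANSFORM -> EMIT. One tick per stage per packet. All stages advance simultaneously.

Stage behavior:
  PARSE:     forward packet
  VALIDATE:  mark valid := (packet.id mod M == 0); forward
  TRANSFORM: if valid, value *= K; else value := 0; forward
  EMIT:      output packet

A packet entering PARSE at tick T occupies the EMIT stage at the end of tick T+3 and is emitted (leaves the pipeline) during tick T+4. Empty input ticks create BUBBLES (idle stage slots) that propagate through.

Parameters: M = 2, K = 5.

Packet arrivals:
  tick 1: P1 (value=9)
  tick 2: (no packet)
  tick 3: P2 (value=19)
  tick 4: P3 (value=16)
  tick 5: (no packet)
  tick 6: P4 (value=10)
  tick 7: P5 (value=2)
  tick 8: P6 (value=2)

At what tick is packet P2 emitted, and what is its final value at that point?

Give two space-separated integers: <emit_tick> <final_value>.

Answer: 7 95

Derivation:
Tick 1: [PARSE:P1(v=9,ok=F), VALIDATE:-, TRANSFORM:-, EMIT:-] out:-; in:P1
Tick 2: [PARSE:-, VALIDATE:P1(v=9,ok=F), TRANSFORM:-, EMIT:-] out:-; in:-
Tick 3: [PARSE:P2(v=19,ok=F), VALIDATE:-, TRANSFORM:P1(v=0,ok=F), EMIT:-] out:-; in:P2
Tick 4: [PARSE:P3(v=16,ok=F), VALIDATE:P2(v=19,ok=T), TRANSFORM:-, EMIT:P1(v=0,ok=F)] out:-; in:P3
Tick 5: [PARSE:-, VALIDATE:P3(v=16,ok=F), TRANSFORM:P2(v=95,ok=T), EMIT:-] out:P1(v=0); in:-
Tick 6: [PARSE:P4(v=10,ok=F), VALIDATE:-, TRANSFORM:P3(v=0,ok=F), EMIT:P2(v=95,ok=T)] out:-; in:P4
Tick 7: [PARSE:P5(v=2,ok=F), VALIDATE:P4(v=10,ok=T), TRANSFORM:-, EMIT:P3(v=0,ok=F)] out:P2(v=95); in:P5
Tick 8: [PARSE:P6(v=2,ok=F), VALIDATE:P5(v=2,ok=F), TRANSFORM:P4(v=50,ok=T), EMIT:-] out:P3(v=0); in:P6
Tick 9: [PARSE:-, VALIDATE:P6(v=2,ok=T), TRANSFORM:P5(v=0,ok=F), EMIT:P4(v=50,ok=T)] out:-; in:-
Tick 10: [PARSE:-, VALIDATE:-, TRANSFORM:P6(v=10,ok=T), EMIT:P5(v=0,ok=F)] out:P4(v=50); in:-
Tick 11: [PARSE:-, VALIDATE:-, TRANSFORM:-, EMIT:P6(v=10,ok=T)] out:P5(v=0); in:-
Tick 12: [PARSE:-, VALIDATE:-, TRANSFORM:-, EMIT:-] out:P6(v=10); in:-
P2: arrives tick 3, valid=True (id=2, id%2=0), emit tick 7, final value 95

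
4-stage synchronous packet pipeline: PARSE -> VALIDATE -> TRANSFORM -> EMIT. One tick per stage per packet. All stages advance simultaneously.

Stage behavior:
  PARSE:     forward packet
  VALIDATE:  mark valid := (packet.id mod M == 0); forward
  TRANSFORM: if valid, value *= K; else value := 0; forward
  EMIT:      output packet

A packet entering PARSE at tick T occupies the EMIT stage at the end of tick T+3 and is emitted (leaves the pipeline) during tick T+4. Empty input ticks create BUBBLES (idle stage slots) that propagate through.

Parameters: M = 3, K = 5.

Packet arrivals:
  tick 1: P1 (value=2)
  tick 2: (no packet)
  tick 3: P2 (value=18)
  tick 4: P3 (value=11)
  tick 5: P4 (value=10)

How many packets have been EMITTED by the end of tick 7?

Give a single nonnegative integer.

Answer: 2

Derivation:
Tick 1: [PARSE:P1(v=2,ok=F), VALIDATE:-, TRANSFORM:-, EMIT:-] out:-; in:P1
Tick 2: [PARSE:-, VALIDATE:P1(v=2,ok=F), TRANSFORM:-, EMIT:-] out:-; in:-
Tick 3: [PARSE:P2(v=18,ok=F), VALIDATE:-, TRANSFORM:P1(v=0,ok=F), EMIT:-] out:-; in:P2
Tick 4: [PARSE:P3(v=11,ok=F), VALIDATE:P2(v=18,ok=F), TRANSFORM:-, EMIT:P1(v=0,ok=F)] out:-; in:P3
Tick 5: [PARSE:P4(v=10,ok=F), VALIDATE:P3(v=11,ok=T), TRANSFORM:P2(v=0,ok=F), EMIT:-] out:P1(v=0); in:P4
Tick 6: [PARSE:-, VALIDATE:P4(v=10,ok=F), TRANSFORM:P3(v=55,ok=T), EMIT:P2(v=0,ok=F)] out:-; in:-
Tick 7: [PARSE:-, VALIDATE:-, TRANSFORM:P4(v=0,ok=F), EMIT:P3(v=55,ok=T)] out:P2(v=0); in:-
Emitted by tick 7: ['P1', 'P2']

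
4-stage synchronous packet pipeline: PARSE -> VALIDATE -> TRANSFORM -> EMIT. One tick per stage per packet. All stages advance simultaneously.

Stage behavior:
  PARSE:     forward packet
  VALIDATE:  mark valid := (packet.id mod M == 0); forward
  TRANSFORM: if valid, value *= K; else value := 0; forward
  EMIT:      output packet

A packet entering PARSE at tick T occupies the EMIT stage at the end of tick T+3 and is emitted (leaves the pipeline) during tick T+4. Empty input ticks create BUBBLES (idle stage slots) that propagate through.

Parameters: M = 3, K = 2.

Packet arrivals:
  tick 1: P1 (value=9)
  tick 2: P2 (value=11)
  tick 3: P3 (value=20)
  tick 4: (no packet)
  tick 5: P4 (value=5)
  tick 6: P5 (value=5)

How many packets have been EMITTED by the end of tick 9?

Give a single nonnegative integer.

Answer: 4

Derivation:
Tick 1: [PARSE:P1(v=9,ok=F), VALIDATE:-, TRANSFORM:-, EMIT:-] out:-; in:P1
Tick 2: [PARSE:P2(v=11,ok=F), VALIDATE:P1(v=9,ok=F), TRANSFORM:-, EMIT:-] out:-; in:P2
Tick 3: [PARSE:P3(v=20,ok=F), VALIDATE:P2(v=11,ok=F), TRANSFORM:P1(v=0,ok=F), EMIT:-] out:-; in:P3
Tick 4: [PARSE:-, VALIDATE:P3(v=20,ok=T), TRANSFORM:P2(v=0,ok=F), EMIT:P1(v=0,ok=F)] out:-; in:-
Tick 5: [PARSE:P4(v=5,ok=F), VALIDATE:-, TRANSFORM:P3(v=40,ok=T), EMIT:P2(v=0,ok=F)] out:P1(v=0); in:P4
Tick 6: [PARSE:P5(v=5,ok=F), VALIDATE:P4(v=5,ok=F), TRANSFORM:-, EMIT:P3(v=40,ok=T)] out:P2(v=0); in:P5
Tick 7: [PARSE:-, VALIDATE:P5(v=5,ok=F), TRANSFORM:P4(v=0,ok=F), EMIT:-] out:P3(v=40); in:-
Tick 8: [PARSE:-, VALIDATE:-, TRANSFORM:P5(v=0,ok=F), EMIT:P4(v=0,ok=F)] out:-; in:-
Tick 9: [PARSE:-, VALIDATE:-, TRANSFORM:-, EMIT:P5(v=0,ok=F)] out:P4(v=0); in:-
Emitted by tick 9: ['P1', 'P2', 'P3', 'P4']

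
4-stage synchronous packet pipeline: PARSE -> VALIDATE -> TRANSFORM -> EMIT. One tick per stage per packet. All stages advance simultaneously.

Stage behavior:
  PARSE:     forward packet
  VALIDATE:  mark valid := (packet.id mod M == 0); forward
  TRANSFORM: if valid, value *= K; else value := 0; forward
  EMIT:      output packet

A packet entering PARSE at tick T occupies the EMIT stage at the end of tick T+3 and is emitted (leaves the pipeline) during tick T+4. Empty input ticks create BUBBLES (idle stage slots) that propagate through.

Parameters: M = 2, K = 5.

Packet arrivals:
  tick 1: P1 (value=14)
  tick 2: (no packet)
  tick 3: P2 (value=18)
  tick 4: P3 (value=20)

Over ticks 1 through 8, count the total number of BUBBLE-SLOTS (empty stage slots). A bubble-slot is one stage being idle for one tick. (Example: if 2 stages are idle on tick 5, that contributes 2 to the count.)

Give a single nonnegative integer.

Answer: 20

Derivation:
Tick 1: [PARSE:P1(v=14,ok=F), VALIDATE:-, TRANSFORM:-, EMIT:-] out:-; bubbles=3
Tick 2: [PARSE:-, VALIDATE:P1(v=14,ok=F), TRANSFORM:-, EMIT:-] out:-; bubbles=3
Tick 3: [PARSE:P2(v=18,ok=F), VALIDATE:-, TRANSFORM:P1(v=0,ok=F), EMIT:-] out:-; bubbles=2
Tick 4: [PARSE:P3(v=20,ok=F), VALIDATE:P2(v=18,ok=T), TRANSFORM:-, EMIT:P1(v=0,ok=F)] out:-; bubbles=1
Tick 5: [PARSE:-, VALIDATE:P3(v=20,ok=F), TRANSFORM:P2(v=90,ok=T), EMIT:-] out:P1(v=0); bubbles=2
Tick 6: [PARSE:-, VALIDATE:-, TRANSFORM:P3(v=0,ok=F), EMIT:P2(v=90,ok=T)] out:-; bubbles=2
Tick 7: [PARSE:-, VALIDATE:-, TRANSFORM:-, EMIT:P3(v=0,ok=F)] out:P2(v=90); bubbles=3
Tick 8: [PARSE:-, VALIDATE:-, TRANSFORM:-, EMIT:-] out:P3(v=0); bubbles=4
Total bubble-slots: 20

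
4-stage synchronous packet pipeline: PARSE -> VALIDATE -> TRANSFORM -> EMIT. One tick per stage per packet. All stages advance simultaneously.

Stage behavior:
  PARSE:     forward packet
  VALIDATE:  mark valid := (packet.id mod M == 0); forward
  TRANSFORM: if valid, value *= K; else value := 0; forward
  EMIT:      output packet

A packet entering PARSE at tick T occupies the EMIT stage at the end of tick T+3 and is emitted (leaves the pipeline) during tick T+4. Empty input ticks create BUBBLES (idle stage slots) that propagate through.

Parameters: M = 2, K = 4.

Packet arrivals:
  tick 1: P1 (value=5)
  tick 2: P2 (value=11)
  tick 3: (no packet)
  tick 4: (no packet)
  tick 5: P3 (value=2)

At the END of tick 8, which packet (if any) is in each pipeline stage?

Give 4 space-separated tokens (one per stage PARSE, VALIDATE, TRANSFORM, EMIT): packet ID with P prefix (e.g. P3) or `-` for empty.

Tick 1: [PARSE:P1(v=5,ok=F), VALIDATE:-, TRANSFORM:-, EMIT:-] out:-; in:P1
Tick 2: [PARSE:P2(v=11,ok=F), VALIDATE:P1(v=5,ok=F), TRANSFORM:-, EMIT:-] out:-; in:P2
Tick 3: [PARSE:-, VALIDATE:P2(v=11,ok=T), TRANSFORM:P1(v=0,ok=F), EMIT:-] out:-; in:-
Tick 4: [PARSE:-, VALIDATE:-, TRANSFORM:P2(v=44,ok=T), EMIT:P1(v=0,ok=F)] out:-; in:-
Tick 5: [PARSE:P3(v=2,ok=F), VALIDATE:-, TRANSFORM:-, EMIT:P2(v=44,ok=T)] out:P1(v=0); in:P3
Tick 6: [PARSE:-, VALIDATE:P3(v=2,ok=F), TRANSFORM:-, EMIT:-] out:P2(v=44); in:-
Tick 7: [PARSE:-, VALIDATE:-, TRANSFORM:P3(v=0,ok=F), EMIT:-] out:-; in:-
Tick 8: [PARSE:-, VALIDATE:-, TRANSFORM:-, EMIT:P3(v=0,ok=F)] out:-; in:-
At end of tick 8: ['-', '-', '-', 'P3']

Answer: - - - P3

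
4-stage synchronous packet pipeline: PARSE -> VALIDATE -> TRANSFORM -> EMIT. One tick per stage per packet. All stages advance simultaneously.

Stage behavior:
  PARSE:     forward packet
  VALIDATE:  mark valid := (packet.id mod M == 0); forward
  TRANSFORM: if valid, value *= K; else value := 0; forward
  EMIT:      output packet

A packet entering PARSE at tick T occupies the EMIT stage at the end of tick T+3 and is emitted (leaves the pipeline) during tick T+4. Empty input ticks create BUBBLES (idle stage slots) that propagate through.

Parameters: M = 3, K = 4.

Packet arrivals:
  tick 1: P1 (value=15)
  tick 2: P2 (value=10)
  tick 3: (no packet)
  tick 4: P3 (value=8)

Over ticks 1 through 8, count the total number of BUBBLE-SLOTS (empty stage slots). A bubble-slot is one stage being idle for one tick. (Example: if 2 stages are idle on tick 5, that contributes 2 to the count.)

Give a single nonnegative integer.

Tick 1: [PARSE:P1(v=15,ok=F), VALIDATE:-, TRANSFORM:-, EMIT:-] out:-; bubbles=3
Tick 2: [PARSE:P2(v=10,ok=F), VALIDATE:P1(v=15,ok=F), TRANSFORM:-, EMIT:-] out:-; bubbles=2
Tick 3: [PARSE:-, VALIDATE:P2(v=10,ok=F), TRANSFORM:P1(v=0,ok=F), EMIT:-] out:-; bubbles=2
Tick 4: [PARSE:P3(v=8,ok=F), VALIDATE:-, TRANSFORM:P2(v=0,ok=F), EMIT:P1(v=0,ok=F)] out:-; bubbles=1
Tick 5: [PARSE:-, VALIDATE:P3(v=8,ok=T), TRANSFORM:-, EMIT:P2(v=0,ok=F)] out:P1(v=0); bubbles=2
Tick 6: [PARSE:-, VALIDATE:-, TRANSFORM:P3(v=32,ok=T), EMIT:-] out:P2(v=0); bubbles=3
Tick 7: [PARSE:-, VALIDATE:-, TRANSFORM:-, EMIT:P3(v=32,ok=T)] out:-; bubbles=3
Tick 8: [PARSE:-, VALIDATE:-, TRANSFORM:-, EMIT:-] out:P3(v=32); bubbles=4
Total bubble-slots: 20

Answer: 20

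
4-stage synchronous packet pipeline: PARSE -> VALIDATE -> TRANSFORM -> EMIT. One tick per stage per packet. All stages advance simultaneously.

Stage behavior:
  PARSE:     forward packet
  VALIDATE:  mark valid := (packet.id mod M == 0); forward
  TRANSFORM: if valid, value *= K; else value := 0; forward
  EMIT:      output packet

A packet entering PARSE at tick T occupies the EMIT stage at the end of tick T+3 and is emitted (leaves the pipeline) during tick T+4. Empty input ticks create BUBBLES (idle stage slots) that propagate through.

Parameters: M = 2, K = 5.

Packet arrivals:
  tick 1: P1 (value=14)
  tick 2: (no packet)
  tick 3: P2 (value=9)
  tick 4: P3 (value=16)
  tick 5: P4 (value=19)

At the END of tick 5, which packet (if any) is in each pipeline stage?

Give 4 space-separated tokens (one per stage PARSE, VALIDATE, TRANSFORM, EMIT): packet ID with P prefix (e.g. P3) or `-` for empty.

Tick 1: [PARSE:P1(v=14,ok=F), VALIDATE:-, TRANSFORM:-, EMIT:-] out:-; in:P1
Tick 2: [PARSE:-, VALIDATE:P1(v=14,ok=F), TRANSFORM:-, EMIT:-] out:-; in:-
Tick 3: [PARSE:P2(v=9,ok=F), VALIDATE:-, TRANSFORM:P1(v=0,ok=F), EMIT:-] out:-; in:P2
Tick 4: [PARSE:P3(v=16,ok=F), VALIDATE:P2(v=9,ok=T), TRANSFORM:-, EMIT:P1(v=0,ok=F)] out:-; in:P3
Tick 5: [PARSE:P4(v=19,ok=F), VALIDATE:P3(v=16,ok=F), TRANSFORM:P2(v=45,ok=T), EMIT:-] out:P1(v=0); in:P4
At end of tick 5: ['P4', 'P3', 'P2', '-']

Answer: P4 P3 P2 -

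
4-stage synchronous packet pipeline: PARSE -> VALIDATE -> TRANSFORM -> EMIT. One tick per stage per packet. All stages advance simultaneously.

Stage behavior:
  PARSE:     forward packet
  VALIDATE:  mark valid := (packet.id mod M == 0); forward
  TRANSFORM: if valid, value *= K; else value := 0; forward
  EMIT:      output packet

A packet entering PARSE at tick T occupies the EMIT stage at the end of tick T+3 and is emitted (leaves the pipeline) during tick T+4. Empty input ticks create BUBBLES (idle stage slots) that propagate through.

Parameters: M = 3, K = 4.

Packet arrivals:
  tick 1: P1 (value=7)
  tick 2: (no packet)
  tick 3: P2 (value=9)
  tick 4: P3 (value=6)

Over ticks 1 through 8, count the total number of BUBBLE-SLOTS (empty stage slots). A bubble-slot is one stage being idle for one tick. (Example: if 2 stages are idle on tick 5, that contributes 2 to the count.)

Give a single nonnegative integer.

Tick 1: [PARSE:P1(v=7,ok=F), VALIDATE:-, TRANSFORM:-, EMIT:-] out:-; bubbles=3
Tick 2: [PARSE:-, VALIDATE:P1(v=7,ok=F), TRANSFORM:-, EMIT:-] out:-; bubbles=3
Tick 3: [PARSE:P2(v=9,ok=F), VALIDATE:-, TRANSFORM:P1(v=0,ok=F), EMIT:-] out:-; bubbles=2
Tick 4: [PARSE:P3(v=6,ok=F), VALIDATE:P2(v=9,ok=F), TRANSFORM:-, EMIT:P1(v=0,ok=F)] out:-; bubbles=1
Tick 5: [PARSE:-, VALIDATE:P3(v=6,ok=T), TRANSFORM:P2(v=0,ok=F), EMIT:-] out:P1(v=0); bubbles=2
Tick 6: [PARSE:-, VALIDATE:-, TRANSFORM:P3(v=24,ok=T), EMIT:P2(v=0,ok=F)] out:-; bubbles=2
Tick 7: [PARSE:-, VALIDATE:-, TRANSFORM:-, EMIT:P3(v=24,ok=T)] out:P2(v=0); bubbles=3
Tick 8: [PARSE:-, VALIDATE:-, TRANSFORM:-, EMIT:-] out:P3(v=24); bubbles=4
Total bubble-slots: 20

Answer: 20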